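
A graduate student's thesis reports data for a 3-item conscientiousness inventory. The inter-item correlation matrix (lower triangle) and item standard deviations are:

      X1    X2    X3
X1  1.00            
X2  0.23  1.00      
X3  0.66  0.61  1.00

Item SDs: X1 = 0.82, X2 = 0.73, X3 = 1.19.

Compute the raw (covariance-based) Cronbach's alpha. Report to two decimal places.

α = 0.75

Σσ²ᵢ = 0.82² + 0.73² + 1.19² = 2.6214
Covariances σ_ij = r_ij · s_i · s_j:
  σ(X1,X2) = 0.23 × 0.82 × 0.73 = 0.1377
  σ(X1,X3) = 0.66 × 0.82 × 1.19 = 0.6440
  σ(X2,X3) = 0.61 × 0.73 × 1.19 = 0.5299
σ²_T = Σσ²ᵢ + 2·Σσ_ij = 2.6214 + 2 × 1.3116 = 5.2446
α = (3/2)·(1 − 2.6214/5.2446) = 0.75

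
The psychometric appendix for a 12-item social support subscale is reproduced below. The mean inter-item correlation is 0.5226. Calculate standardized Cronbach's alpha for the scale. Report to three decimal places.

Standardized α = k·r̄ / (1 + (k−1)·r̄) = 12 × 0.5226 / (1 + 11 × 0.5226)
  = 6.2712 / 6.7486 = 0.929

α = 0.929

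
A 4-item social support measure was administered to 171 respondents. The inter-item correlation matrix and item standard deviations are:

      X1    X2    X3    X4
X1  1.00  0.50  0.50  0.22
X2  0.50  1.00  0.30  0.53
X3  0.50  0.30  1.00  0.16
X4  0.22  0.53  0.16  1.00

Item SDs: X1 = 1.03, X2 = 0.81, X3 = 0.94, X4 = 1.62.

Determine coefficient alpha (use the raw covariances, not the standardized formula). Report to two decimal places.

Σσ²ᵢ = 1.03² + 0.81² + 0.94² + 1.62² = 5.2250
Covariances σ_ij = r_ij · s_i · s_j:
  σ(X1,X2) = 0.50 × 1.03 × 0.81 = 0.4172
  σ(X1,X3) = 0.50 × 1.03 × 0.94 = 0.4841
  σ(X1,X4) = 0.22 × 1.03 × 1.62 = 0.3671
  σ(X2,X3) = 0.30 × 0.81 × 0.94 = 0.2284
  σ(X2,X4) = 0.53 × 0.81 × 1.62 = 0.6955
  σ(X3,X4) = 0.16 × 0.94 × 1.62 = 0.2436
σ²_T = Σσ²ᵢ + 2·Σσ_ij = 5.2250 + 2 × 2.4359 = 10.0968
α = (4/3)·(1 − 5.2250/10.0968) = 0.64

coefficient alpha = 0.64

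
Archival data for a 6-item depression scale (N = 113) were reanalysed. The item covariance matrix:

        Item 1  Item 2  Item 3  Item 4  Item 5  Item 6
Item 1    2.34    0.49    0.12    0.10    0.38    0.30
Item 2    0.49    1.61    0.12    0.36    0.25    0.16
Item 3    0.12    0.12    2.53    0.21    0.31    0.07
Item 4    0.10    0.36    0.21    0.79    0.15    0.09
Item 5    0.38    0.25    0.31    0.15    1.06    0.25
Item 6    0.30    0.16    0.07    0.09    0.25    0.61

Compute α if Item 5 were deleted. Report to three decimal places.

Remaining items: Item 1, Item 2, Item 3, Item 4, Item 6 (k = 5).
ΣVar(i) = 2.34 + 1.61 + 2.53 + 0.79 + 0.61 = 7.88
total variance = 7.88 + 2 × 2.02 = 11.92
α (item deleted) = (5/4)·(1 − 7.88/11.92) = 0.424

α = 0.424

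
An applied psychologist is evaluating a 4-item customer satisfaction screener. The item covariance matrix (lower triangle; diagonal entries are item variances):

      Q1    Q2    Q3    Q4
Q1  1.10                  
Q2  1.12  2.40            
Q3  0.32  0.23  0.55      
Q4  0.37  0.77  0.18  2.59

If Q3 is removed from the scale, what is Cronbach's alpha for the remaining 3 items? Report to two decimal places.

Remaining items: Q1, Q2, Q4 (k = 3).
ΣVar(i) = 1.10 + 2.40 + 2.59 = 6.09
total variance = 6.09 + 2 × 2.26 = 10.61
α (item deleted) = (3/2)·(1 − 6.09/10.61) = 0.64

Cronbach's alpha = 0.64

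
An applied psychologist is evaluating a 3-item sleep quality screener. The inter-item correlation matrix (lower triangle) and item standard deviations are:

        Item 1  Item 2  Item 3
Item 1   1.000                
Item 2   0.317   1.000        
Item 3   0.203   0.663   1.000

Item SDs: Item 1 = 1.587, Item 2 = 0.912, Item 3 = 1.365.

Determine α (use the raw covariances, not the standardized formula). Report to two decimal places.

Σσ²ᵢ = 1.587² + 0.912² + 1.365² = 5.2135
Covariances σ_ij = r_ij · s_i · s_j:
  σ(Item 1,Item 2) = 0.317 × 1.587 × 0.912 = 0.4588
  σ(Item 1,Item 3) = 0.203 × 1.587 × 1.365 = 0.4397
  σ(Item 2,Item 3) = 0.663 × 0.912 × 1.365 = 0.8254
σ²_T = Σσ²ᵢ + 2·Σσ_ij = 5.2135 + 2 × 1.7239 = 8.6613
α = (3/2)·(1 − 5.2135/8.6613) = 0.60

α = 0.60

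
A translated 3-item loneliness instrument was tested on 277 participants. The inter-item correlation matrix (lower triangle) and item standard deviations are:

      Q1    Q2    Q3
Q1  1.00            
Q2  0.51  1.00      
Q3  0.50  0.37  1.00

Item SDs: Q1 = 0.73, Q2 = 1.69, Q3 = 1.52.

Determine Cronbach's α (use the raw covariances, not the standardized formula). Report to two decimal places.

Σσ²ᵢ = 0.73² + 1.69² + 1.52² = 5.6994
Covariances σ_ij = r_ij · s_i · s_j:
  σ(Q1,Q2) = 0.51 × 0.73 × 1.69 = 0.6292
  σ(Q1,Q3) = 0.50 × 0.73 × 1.52 = 0.5548
  σ(Q2,Q3) = 0.37 × 1.69 × 1.52 = 0.9505
σ²_T = Σσ²ᵢ + 2·Σσ_ij = 5.6994 + 2 × 2.1345 = 9.9684
α = (3/2)·(1 − 5.6994/9.9684) = 0.64

Cronbach's α = 0.64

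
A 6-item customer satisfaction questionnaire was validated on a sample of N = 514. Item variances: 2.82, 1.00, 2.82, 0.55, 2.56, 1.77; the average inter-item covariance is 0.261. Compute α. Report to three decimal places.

Σσᵢ² = 2.82 + 1.00 + 2.82 + 0.55 + 2.56 + 1.77 = 11.52
Sum of the 15 distinct covariances = 15 × 0.261 = 3.915
σ²_T = Σσᵢ² + 2·Σcov = 11.52 + 2 × 3.915 = 19.350
α = (6/5)·(1 − 11.52/19.350) = 0.486

α = 0.486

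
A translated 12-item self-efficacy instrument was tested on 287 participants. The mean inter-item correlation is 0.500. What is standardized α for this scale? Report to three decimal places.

Standardized α = k·r̄ / (1 + (k−1)·r̄) = 12 × 0.500 / (1 + 11 × 0.500)
  = 6.0000 / 6.5000 = 0.923

α = 0.923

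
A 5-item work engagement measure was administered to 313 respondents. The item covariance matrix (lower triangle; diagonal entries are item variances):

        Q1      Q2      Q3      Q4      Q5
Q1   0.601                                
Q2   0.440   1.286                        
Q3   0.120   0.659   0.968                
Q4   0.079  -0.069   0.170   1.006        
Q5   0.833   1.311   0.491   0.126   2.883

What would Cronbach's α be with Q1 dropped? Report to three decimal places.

Remaining items: Q2, Q3, Q4, Q5 (k = 4).
Σσ²ᵢ = 1.286 + 0.968 + 1.006 + 2.883 = 6.143
σ²_T = 6.143 + 2 × 2.688 = 11.519
α (item deleted) = (4/3)·(1 − 6.143/11.519) = 0.622

α = 0.622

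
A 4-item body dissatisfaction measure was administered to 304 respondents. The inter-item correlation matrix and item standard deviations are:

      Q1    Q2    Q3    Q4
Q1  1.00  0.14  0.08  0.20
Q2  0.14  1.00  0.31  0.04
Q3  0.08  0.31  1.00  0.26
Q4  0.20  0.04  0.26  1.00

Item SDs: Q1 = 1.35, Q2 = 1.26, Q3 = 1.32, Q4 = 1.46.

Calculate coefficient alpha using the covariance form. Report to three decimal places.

Σσ²ᵢ = 1.35² + 1.26² + 1.32² + 1.46² = 7.2841
Covariances σ_ij = r_ij · s_i · s_j:
  σ(Q1,Q2) = 0.14 × 1.35 × 1.26 = 0.2381
  σ(Q1,Q3) = 0.08 × 1.35 × 1.32 = 0.1426
  σ(Q1,Q4) = 0.20 × 1.35 × 1.46 = 0.3942
  σ(Q2,Q3) = 0.31 × 1.26 × 1.32 = 0.5156
  σ(Q2,Q4) = 0.04 × 1.26 × 1.46 = 0.0736
  σ(Q3,Q4) = 0.26 × 1.32 × 1.46 = 0.5011
σ²_T = Σσ²ᵢ + 2·Σσ_ij = 7.2841 + 2 × 1.8652 = 11.0145
α = (4/3)·(1 − 7.2841/11.0145) = 0.452

α = 0.452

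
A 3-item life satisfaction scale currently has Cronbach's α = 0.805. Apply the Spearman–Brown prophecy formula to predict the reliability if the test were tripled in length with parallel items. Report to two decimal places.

predicted reliability = 0.93

Length factor m = 3
α' = m·α / (1 + (m−1)·α)
   = 3 × 0.805 / (1 + (3 − 1) × 0.805)
   = 2.4150 / 2.6100 = 0.93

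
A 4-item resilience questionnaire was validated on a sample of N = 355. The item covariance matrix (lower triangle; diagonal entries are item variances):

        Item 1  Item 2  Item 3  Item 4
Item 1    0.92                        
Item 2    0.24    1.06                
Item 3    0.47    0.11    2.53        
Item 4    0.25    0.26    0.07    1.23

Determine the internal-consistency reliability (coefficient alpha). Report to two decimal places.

Σσ²ᵢ = 0.92 + 1.06 + 2.53 + 1.23 = 5.74
Sum of the distinct covariances = 1.40
Var(T) = 5.74 + 2 × 1.40 = 8.54
α = (k/(k−1))·(1 − Σσ²ᵢ/Var(T)) = (4/3)·(1 − 5.74/8.54) = 0.44

α = 0.44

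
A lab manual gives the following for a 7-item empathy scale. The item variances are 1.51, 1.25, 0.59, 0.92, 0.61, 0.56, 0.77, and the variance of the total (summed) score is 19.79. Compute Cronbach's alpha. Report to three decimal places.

Cronbach's alpha = 0.801

Σσᵢ² = 1.51 + 1.25 + 0.59 + 0.92 + 0.61 + 0.56 + 0.77 = 6.21
α = (k/(k−1))·(1 − Σσᵢ²/Var(T)) = (7/6)·(1 − 6.21/19.79) = 0.801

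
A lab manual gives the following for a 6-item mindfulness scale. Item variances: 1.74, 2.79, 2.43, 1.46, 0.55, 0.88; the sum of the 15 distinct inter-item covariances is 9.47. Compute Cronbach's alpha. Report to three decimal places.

α = 0.789

Σσᵢ² = 1.74 + 2.79 + 2.43 + 1.46 + 0.55 + 0.88 = 9.85
Sum of distinct covariances = 9.47
total variance = Σσᵢ² + 2·Σcov = 9.85 + 2 × 9.47 = 28.79
α = (6/5)·(1 − 9.85/28.79) = 0.789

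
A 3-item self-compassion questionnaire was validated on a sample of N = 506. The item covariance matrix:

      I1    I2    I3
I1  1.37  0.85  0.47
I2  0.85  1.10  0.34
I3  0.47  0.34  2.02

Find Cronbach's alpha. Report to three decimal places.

α = 0.638

Σσᵢ² = 1.37 + 1.10 + 2.02 = 4.49
Σ_{i<j} σ_ij = 1.66
Var(T) = 4.49 + 2 × 1.66 = 7.81
α = (k/(k−1))·(1 − Σσᵢ²/Var(T)) = (3/2)·(1 − 4.49/7.81) = 0.638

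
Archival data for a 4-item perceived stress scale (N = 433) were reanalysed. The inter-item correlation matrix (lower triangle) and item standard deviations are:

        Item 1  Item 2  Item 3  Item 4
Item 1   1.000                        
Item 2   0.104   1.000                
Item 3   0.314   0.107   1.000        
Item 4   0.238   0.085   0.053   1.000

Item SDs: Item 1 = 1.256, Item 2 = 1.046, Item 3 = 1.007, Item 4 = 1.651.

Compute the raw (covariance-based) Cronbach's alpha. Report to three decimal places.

Σσ²ᵢ = 1.256² + 1.046² + 1.007² + 1.651² = 6.4115
Covariances σ_ij = r_ij · s_i · s_j:
  σ(Item 1,Item 2) = 0.104 × 1.256 × 1.046 = 0.1366
  σ(Item 1,Item 3) = 0.314 × 1.256 × 1.007 = 0.3971
  σ(Item 1,Item 4) = 0.238 × 1.256 × 1.651 = 0.4935
  σ(Item 2,Item 3) = 0.107 × 1.046 × 1.007 = 0.1127
  σ(Item 2,Item 4) = 0.085 × 1.046 × 1.651 = 0.1468
  σ(Item 3,Item 4) = 0.053 × 1.007 × 1.651 = 0.0881
σ²_T = Σσ²ᵢ + 2·Σσ_ij = 6.4115 + 2 × 1.3748 = 9.1611
α = (4/3)·(1 − 6.4115/9.1611) = 0.400

Cronbach's alpha = 0.400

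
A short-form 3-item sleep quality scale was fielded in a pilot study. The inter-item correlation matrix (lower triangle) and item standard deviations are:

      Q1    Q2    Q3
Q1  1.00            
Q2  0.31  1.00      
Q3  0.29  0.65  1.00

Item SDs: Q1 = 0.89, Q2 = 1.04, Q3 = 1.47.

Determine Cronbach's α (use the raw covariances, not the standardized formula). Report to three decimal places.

α = 0.677

Σσ²ᵢ = 0.89² + 1.04² + 1.47² = 4.0346
Covariances σ_ij = r_ij · s_i · s_j:
  σ(Q1,Q2) = 0.31 × 0.89 × 1.04 = 0.2869
  σ(Q1,Q3) = 0.29 × 0.89 × 1.47 = 0.3794
  σ(Q2,Q3) = 0.65 × 1.04 × 1.47 = 0.9937
σ²_T = Σσ²ᵢ + 2·Σσ_ij = 4.0346 + 2 × 1.6600 = 7.3546
α = (3/2)·(1 − 4.0346/7.3546) = 0.677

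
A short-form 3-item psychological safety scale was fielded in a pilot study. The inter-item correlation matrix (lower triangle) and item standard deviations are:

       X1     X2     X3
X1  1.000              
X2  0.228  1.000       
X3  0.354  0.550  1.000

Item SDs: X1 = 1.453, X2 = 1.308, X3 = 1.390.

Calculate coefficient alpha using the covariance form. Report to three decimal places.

coefficient alpha = 0.641

Σσ²ᵢ = 1.453² + 1.308² + 1.390² = 5.7542
Covariances σ_ij = r_ij · s_i · s_j:
  σ(X1,X2) = 0.228 × 1.453 × 1.308 = 0.4333
  σ(X1,X3) = 0.354 × 1.453 × 1.390 = 0.7150
  σ(X2,X3) = 0.550 × 1.308 × 1.390 = 1.0000
σ²_T = Σσ²ᵢ + 2·Σσ_ij = 5.7542 + 2 × 2.1483 = 10.0508
α = (3/2)·(1 − 5.7542/10.0508) = 0.641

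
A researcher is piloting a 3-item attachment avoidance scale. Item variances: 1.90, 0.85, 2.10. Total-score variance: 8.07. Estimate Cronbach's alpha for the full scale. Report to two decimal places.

ΣVar(i) = 1.90 + 0.85 + 2.10 = 4.85
α = (k/(k−1))·(1 − ΣVar(i)/σ²_total) = (3/2)·(1 − 4.85/8.07) = 0.60

α = 0.60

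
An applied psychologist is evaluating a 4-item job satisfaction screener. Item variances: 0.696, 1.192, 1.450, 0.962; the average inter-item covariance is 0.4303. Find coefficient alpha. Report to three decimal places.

α = 0.728

Σσᵢ² = 0.696 + 1.192 + 1.450 + 0.962 = 4.300
Sum of the 6 distinct covariances = 6 × 0.4303 = 2.5818
σ²_total = Σσᵢ² + 2·Σcov = 4.300 + 2 × 2.5818 = 9.4636
α = (4/3)·(1 − 4.300/9.4636) = 0.728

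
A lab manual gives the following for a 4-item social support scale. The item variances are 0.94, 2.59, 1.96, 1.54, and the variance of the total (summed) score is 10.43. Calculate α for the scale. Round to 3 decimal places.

Σσᵢ² = 0.94 + 2.59 + 1.96 + 1.54 = 7.03
α = (k/(k−1))·(1 − Σσᵢ²/σ²_total) = (4/3)·(1 − 7.03/10.43) = 0.435

α = 0.435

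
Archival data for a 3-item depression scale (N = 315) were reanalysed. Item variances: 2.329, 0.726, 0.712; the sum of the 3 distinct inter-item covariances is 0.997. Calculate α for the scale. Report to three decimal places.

Σσᵢ² = 2.329 + 0.726 + 0.712 = 3.767
Sum of distinct covariances = 0.997
σ²_T = Σσᵢ² + 2·Σcov = 3.767 + 2 × 0.997 = 5.761
α = (3/2)·(1 − 3.767/5.761) = 0.519

α = 0.519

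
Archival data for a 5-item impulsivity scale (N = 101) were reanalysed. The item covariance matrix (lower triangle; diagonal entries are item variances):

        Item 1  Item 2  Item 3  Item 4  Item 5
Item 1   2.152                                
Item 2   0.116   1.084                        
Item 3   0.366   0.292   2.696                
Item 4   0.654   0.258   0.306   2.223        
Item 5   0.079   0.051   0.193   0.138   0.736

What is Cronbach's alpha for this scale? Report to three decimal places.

Σσ²ᵢ = 2.152 + 1.084 + 2.696 + 2.223 + 0.736 = 8.891
Sum of off-diagonal covariances = 2.453
total variance = 8.891 + 2 × 2.453 = 13.797
α = (k/(k−1))·(1 − Σσ²ᵢ/total variance) = (5/4)·(1 − 8.891/13.797) = 0.444

α = 0.444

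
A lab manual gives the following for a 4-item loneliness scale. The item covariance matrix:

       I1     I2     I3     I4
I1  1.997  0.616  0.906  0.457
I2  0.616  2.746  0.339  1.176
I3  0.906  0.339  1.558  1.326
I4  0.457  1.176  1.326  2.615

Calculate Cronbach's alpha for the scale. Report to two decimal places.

sum of item variances = 1.997 + 2.746 + 1.558 + 2.615 = 8.916
Sum of the distinct covariances = 4.820
σ²_total = 8.916 + 2 × 4.820 = 18.556
α = (k/(k−1))·(1 − sum of item variances/σ²_total) = (4/3)·(1 − 8.916/18.556) = 0.69

Cronbach's alpha = 0.69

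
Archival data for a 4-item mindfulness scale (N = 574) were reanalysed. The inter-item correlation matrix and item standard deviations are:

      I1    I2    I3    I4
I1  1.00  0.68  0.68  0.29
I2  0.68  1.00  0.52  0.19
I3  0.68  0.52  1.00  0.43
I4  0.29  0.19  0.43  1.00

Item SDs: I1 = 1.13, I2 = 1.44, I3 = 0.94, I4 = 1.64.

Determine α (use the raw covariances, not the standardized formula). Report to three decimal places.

Σσ²ᵢ = 1.13² + 1.44² + 0.94² + 1.64² = 6.9237
Covariances σ_ij = r_ij · s_i · s_j:
  σ(I1,I2) = 0.68 × 1.13 × 1.44 = 1.1065
  σ(I1,I3) = 0.68 × 1.13 × 0.94 = 0.7223
  σ(I1,I4) = 0.29 × 1.13 × 1.64 = 0.5374
  σ(I2,I3) = 0.52 × 1.44 × 0.94 = 0.7039
  σ(I2,I4) = 0.19 × 1.44 × 1.64 = 0.4487
  σ(I3,I4) = 0.43 × 0.94 × 1.64 = 0.6629
σ²_T = Σσ²ᵢ + 2·Σσ_ij = 6.9237 + 2 × 4.1817 = 15.2871
α = (4/3)·(1 − 6.9237/15.2871) = 0.729

α = 0.729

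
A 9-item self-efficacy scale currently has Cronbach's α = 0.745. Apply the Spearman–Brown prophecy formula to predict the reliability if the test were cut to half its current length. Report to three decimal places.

Length factor m = 1/2
α' = m·α / (1 − (1−m)·α)
   = 1/2 × 0.745 / (1 − (1 − 1/2) × 0.745)
   = 0.3725 / 0.6275 = 0.594

predicted reliability = 0.594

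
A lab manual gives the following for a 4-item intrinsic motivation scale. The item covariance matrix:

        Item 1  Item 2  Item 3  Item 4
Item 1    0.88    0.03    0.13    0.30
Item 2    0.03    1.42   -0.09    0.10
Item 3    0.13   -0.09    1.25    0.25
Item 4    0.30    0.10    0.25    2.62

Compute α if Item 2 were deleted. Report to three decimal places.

α = 0.334

Remaining items: Item 1, Item 3, Item 4 (k = 3).
Σσ²ᵢ = 0.88 + 1.25 + 2.62 = 4.75
total variance = 4.75 + 2 × 0.68 = 6.11
α (item deleted) = (3/2)·(1 − 4.75/6.11) = 0.334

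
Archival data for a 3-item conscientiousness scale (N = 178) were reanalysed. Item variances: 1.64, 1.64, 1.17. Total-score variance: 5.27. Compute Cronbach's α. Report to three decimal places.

Σσᵢ² = 1.64 + 1.64 + 1.17 = 4.45
α = (k/(k−1))·(1 − Σσᵢ²/σ²_total) = (3/2)·(1 − 4.45/5.27) = 0.233

α = 0.233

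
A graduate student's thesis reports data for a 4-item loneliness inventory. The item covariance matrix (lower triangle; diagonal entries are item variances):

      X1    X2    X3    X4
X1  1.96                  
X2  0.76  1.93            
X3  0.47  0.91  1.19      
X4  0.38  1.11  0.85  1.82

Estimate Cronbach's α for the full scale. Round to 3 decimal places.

Cronbach's α = 0.753

Σσᵢ² = 1.96 + 1.93 + 1.19 + 1.82 = 6.90
Σ_{i<j} σ_ij = 4.48
Var(T) = 6.90 + 2 × 4.48 = 15.86
α = (k/(k−1))·(1 − Σσᵢ²/Var(T)) = (4/3)·(1 − 6.90/15.86) = 0.753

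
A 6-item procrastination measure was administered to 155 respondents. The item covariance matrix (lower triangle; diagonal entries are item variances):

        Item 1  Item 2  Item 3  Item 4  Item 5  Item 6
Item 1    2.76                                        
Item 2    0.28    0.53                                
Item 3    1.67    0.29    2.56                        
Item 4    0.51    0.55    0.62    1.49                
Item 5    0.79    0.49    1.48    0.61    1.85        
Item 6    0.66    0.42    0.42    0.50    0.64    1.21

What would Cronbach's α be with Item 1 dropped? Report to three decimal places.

Remaining items: Item 2, Item 3, Item 4, Item 5, Item 6 (k = 5).
Σσᵢ² = 0.53 + 2.56 + 1.49 + 1.85 + 1.21 = 7.64
Var(T) = 7.64 + 2 × 6.02 = 19.68
α (item deleted) = (5/4)·(1 − 7.64/19.68) = 0.765

Cronbach's α = 0.765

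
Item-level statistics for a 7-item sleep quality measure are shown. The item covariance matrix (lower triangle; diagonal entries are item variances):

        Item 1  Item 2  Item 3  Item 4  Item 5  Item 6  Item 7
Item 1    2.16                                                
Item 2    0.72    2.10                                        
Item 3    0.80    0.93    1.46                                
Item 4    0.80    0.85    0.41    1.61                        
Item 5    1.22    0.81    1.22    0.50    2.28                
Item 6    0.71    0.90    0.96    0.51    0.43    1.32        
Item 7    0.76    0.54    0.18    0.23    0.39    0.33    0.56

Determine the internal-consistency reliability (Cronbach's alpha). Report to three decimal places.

Cronbach's alpha = 0.831

Σσ²ᵢ = 2.16 + 2.10 + 1.46 + 1.61 + 2.28 + 1.32 + 0.56 = 11.49
Sum of off-diagonal covariances = 14.20
σ²_total = 11.49 + 2 × 14.20 = 39.89
α = (k/(k−1))·(1 − Σσ²ᵢ/σ²_total) = (7/6)·(1 − 11.49/39.89) = 0.831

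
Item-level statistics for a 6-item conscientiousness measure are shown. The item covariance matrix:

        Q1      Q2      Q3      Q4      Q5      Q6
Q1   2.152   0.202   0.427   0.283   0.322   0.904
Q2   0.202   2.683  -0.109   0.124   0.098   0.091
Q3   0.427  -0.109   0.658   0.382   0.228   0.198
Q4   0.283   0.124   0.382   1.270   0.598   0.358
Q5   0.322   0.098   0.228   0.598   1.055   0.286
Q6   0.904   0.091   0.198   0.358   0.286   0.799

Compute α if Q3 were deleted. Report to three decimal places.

α = 0.563

Remaining items: Q1, Q2, Q4, Q5, Q6 (k = 5).
Σσᵢ² = 2.152 + 2.683 + 1.270 + 1.055 + 0.799 = 7.959
σ²_T = 7.959 + 2 × 3.266 = 14.491
α (item deleted) = (5/4)·(1 − 7.959/14.491) = 0.563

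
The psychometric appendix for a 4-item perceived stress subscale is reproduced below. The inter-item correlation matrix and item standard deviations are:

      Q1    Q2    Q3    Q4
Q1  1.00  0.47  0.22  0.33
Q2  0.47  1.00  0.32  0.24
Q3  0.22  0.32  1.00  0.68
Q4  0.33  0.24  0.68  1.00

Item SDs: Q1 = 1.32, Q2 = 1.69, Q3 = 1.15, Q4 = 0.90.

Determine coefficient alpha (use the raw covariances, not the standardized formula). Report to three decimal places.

Σσ²ᵢ = 1.32² + 1.69² + 1.15² + 0.90² = 6.7310
Covariances σ_ij = r_ij · s_i · s_j:
  σ(Q1,Q2) = 0.47 × 1.32 × 1.69 = 1.0485
  σ(Q1,Q3) = 0.22 × 1.32 × 1.15 = 0.3340
  σ(Q1,Q4) = 0.33 × 1.32 × 0.90 = 0.3920
  σ(Q2,Q3) = 0.32 × 1.69 × 1.15 = 0.6219
  σ(Q2,Q4) = 0.24 × 1.69 × 0.90 = 0.3650
  σ(Q3,Q4) = 0.68 × 1.15 × 0.90 = 0.7038
σ²_T = Σσ²ᵢ + 2·Σσ_ij = 6.7310 + 2 × 3.4652 = 13.6614
α = (4/3)·(1 − 6.7310/13.6614) = 0.676

α = 0.676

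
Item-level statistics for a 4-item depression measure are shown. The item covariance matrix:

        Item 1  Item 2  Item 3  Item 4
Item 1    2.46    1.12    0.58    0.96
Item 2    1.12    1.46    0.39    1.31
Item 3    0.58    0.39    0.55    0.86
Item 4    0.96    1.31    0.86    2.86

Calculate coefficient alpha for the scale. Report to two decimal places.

coefficient alpha = 0.78

Σσ²ᵢ = 2.46 + 1.46 + 0.55 + 2.86 = 7.33
Σ_{i<j} σ_ij = 5.22
σ²_total = 7.33 + 2 × 5.22 = 17.77
α = (k/(k−1))·(1 − Σσ²ᵢ/σ²_total) = (4/3)·(1 − 7.33/17.77) = 0.78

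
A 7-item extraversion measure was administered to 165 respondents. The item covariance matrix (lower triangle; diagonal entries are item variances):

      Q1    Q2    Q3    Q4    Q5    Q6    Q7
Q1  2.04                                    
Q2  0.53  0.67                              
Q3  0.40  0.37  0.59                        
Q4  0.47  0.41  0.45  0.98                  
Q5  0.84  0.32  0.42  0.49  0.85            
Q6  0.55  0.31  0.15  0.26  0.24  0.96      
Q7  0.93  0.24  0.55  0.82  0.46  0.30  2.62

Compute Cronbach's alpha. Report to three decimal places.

ΣVar(i) = 2.04 + 0.67 + 0.59 + 0.98 + 0.85 + 0.96 + 2.62 = 8.71
Σ_{i<j} σ_ij = 9.51
Var(T) = 8.71 + 2 × 9.51 = 27.73
α = (k/(k−1))·(1 − ΣVar(i)/Var(T)) = (7/6)·(1 − 8.71/27.73) = 0.800

α = 0.800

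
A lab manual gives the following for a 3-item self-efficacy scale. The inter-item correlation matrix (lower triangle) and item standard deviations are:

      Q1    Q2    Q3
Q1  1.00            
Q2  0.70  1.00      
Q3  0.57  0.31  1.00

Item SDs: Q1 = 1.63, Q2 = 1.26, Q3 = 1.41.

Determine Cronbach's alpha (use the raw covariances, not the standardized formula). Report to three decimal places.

α = 0.771

Σσ²ᵢ = 1.63² + 1.26² + 1.41² = 6.2326
Covariances σ_ij = r_ij · s_i · s_j:
  σ(Q1,Q2) = 0.70 × 1.63 × 1.26 = 1.4377
  σ(Q1,Q3) = 0.57 × 1.63 × 1.41 = 1.3100
  σ(Q2,Q3) = 0.31 × 1.26 × 1.41 = 0.5507
σ²_T = Σσ²ᵢ + 2·Σσ_ij = 6.2326 + 2 × 3.2984 = 12.8294
α = (3/2)·(1 − 6.2326/12.8294) = 0.771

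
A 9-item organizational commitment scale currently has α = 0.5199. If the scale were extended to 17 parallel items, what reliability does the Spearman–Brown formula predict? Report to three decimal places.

Length factor m = 17/9 = 1.8889
α' = m·α / (1 + (m−1)·α)
   = 17/9 × 0.5199 / (1 + (17/9 − 1) × 0.5199)
   = 0.9820 / 1.4621 = 0.672

predicted reliability = 0.672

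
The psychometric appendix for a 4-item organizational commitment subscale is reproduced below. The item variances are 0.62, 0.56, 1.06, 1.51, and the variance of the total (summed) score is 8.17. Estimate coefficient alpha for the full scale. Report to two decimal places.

sum of item variances = 0.62 + 0.56 + 1.06 + 1.51 = 3.75
α = (k/(k−1))·(1 − sum of item variances/σ²_T) = (4/3)·(1 − 3.75/8.17) = 0.72

coefficient alpha = 0.72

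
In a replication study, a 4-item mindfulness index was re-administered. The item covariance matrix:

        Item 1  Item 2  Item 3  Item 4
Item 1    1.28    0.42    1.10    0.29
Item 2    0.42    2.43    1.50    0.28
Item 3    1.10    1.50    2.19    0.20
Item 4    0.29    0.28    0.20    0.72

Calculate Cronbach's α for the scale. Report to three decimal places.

sum of item variances = 1.28 + 2.43 + 2.19 + 0.72 = 6.62
Sum of the distinct covariances = 3.79
total variance = 6.62 + 2 × 3.79 = 14.20
α = (k/(k−1))·(1 − sum of item variances/total variance) = (4/3)·(1 − 6.62/14.20) = 0.712

Cronbach's α = 0.712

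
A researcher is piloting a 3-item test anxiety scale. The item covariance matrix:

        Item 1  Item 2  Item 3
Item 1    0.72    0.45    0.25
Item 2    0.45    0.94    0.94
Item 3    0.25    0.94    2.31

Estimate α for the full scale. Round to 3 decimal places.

sum of item variances = 0.72 + 0.94 + 2.31 = 3.97
Sum of the distinct covariances = 1.64
Var(T) = 3.97 + 2 × 1.64 = 7.25
α = (k/(k−1))·(1 − sum of item variances/Var(T)) = (3/2)·(1 − 3.97/7.25) = 0.679

α = 0.679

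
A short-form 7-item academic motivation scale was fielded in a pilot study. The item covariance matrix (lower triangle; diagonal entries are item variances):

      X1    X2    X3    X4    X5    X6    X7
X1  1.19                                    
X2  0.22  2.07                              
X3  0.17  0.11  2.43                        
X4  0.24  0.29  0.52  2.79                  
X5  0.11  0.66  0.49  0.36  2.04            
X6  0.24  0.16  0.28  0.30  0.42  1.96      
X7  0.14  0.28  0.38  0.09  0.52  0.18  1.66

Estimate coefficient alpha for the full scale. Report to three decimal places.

coefficient alpha = 0.543

Σσᵢ² = 1.19 + 2.07 + 2.43 + 2.79 + 2.04 + 1.96 + 1.66 = 14.14
Sum of off-diagonal covariances = 6.16
σ²_T = 14.14 + 2 × 6.16 = 26.46
α = (k/(k−1))·(1 − Σσᵢ²/σ²_T) = (7/6)·(1 − 14.14/26.46) = 0.543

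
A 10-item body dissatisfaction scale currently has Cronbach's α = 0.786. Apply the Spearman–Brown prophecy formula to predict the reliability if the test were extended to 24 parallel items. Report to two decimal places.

predicted reliability = 0.90

Length factor m = 24/10 = 2.4000
α' = m·α / (1 + (m−1)·α)
   = 24/10 × 0.786 / (1 + (24/10 − 1) × 0.786)
   = 1.8864 / 2.1004 = 0.90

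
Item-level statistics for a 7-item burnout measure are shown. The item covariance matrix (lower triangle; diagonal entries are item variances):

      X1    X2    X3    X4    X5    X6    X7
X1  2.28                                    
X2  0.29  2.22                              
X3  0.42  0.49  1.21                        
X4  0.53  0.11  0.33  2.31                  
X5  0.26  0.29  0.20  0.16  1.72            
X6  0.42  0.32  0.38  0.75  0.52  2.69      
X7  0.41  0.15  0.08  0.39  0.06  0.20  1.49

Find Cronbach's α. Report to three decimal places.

α = 0.575

Σσ²ᵢ = 2.28 + 2.22 + 1.21 + 2.31 + 1.72 + 2.69 + 1.49 = 13.92
Sum of the distinct covariances = 6.76
total variance = 13.92 + 2 × 6.76 = 27.44
α = (k/(k−1))·(1 − Σσ²ᵢ/total variance) = (7/6)·(1 − 13.92/27.44) = 0.575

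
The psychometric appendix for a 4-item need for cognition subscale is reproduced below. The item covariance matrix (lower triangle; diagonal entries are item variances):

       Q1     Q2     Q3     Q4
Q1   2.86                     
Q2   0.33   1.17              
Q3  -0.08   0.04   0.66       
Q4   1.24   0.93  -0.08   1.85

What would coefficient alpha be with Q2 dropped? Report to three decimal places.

Remaining items: Q1, Q3, Q4 (k = 3).
Σσᵢ² = 2.86 + 0.66 + 1.85 = 5.37
total variance = 5.37 + 2 × 1.08 = 7.53
α (item deleted) = (3/2)·(1 − 5.37/7.53) = 0.430

α = 0.430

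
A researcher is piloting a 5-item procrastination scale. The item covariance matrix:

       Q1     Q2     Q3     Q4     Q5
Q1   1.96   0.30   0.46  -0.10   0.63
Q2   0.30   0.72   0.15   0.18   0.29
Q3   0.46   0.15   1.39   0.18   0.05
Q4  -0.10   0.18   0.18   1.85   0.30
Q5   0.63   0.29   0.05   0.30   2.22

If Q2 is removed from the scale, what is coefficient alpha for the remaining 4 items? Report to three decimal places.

Remaining items: Q1, Q3, Q4, Q5 (k = 4).
Σσᵢ² = 1.96 + 1.39 + 1.85 + 2.22 = 7.42
total variance = 7.42 + 2 × 1.52 = 10.46
α (item deleted) = (4/3)·(1 − 7.42/10.46) = 0.388

α = 0.388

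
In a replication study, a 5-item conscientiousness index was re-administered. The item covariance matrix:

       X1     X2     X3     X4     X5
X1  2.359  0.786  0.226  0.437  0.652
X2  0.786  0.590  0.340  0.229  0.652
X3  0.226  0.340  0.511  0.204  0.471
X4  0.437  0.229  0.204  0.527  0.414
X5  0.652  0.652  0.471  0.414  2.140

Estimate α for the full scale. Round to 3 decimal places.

α = 0.738

ΣVar(i) = 2.359 + 0.590 + 0.511 + 0.527 + 2.140 = 6.127
Σ_{i<j} σ_ij = 4.411
total variance = 6.127 + 2 × 4.411 = 14.949
α = (k/(k−1))·(1 − ΣVar(i)/total variance) = (5/4)·(1 − 6.127/14.949) = 0.738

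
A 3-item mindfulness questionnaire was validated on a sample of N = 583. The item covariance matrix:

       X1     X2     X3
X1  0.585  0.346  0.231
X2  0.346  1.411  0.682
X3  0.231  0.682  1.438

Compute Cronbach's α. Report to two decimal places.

Σσ²ᵢ = 0.585 + 1.411 + 1.438 = 3.434
Σ_{i<j} σ_ij = 1.259
σ²_T = 3.434 + 2 × 1.259 = 5.952
α = (k/(k−1))·(1 − Σσ²ᵢ/σ²_T) = (3/2)·(1 − 3.434/5.952) = 0.63

α = 0.63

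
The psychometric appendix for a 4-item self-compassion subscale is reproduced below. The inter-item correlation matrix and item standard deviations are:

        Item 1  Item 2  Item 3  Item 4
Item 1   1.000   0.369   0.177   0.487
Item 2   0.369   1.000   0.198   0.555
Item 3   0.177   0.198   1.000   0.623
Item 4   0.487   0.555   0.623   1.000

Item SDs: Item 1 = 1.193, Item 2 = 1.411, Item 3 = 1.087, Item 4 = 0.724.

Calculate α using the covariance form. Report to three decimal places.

α = 0.676

Σσ²ᵢ = 1.193² + 1.411² + 1.087² + 0.724² = 5.1199
Covariances σ_ij = r_ij · s_i · s_j:
  σ(Item 1,Item 2) = 0.369 × 1.193 × 1.411 = 0.6211
  σ(Item 1,Item 3) = 0.177 × 1.193 × 1.087 = 0.2295
  σ(Item 1,Item 4) = 0.487 × 1.193 × 0.724 = 0.4206
  σ(Item 2,Item 3) = 0.198 × 1.411 × 1.087 = 0.3037
  σ(Item 2,Item 4) = 0.555 × 1.411 × 0.724 = 0.5670
  σ(Item 3,Item 4) = 0.623 × 1.087 × 0.724 = 0.4903
σ²_T = Σσ²ᵢ + 2·Σσ_ij = 5.1199 + 2 × 2.6322 = 10.3843
α = (4/3)·(1 − 5.1199/10.3843) = 0.676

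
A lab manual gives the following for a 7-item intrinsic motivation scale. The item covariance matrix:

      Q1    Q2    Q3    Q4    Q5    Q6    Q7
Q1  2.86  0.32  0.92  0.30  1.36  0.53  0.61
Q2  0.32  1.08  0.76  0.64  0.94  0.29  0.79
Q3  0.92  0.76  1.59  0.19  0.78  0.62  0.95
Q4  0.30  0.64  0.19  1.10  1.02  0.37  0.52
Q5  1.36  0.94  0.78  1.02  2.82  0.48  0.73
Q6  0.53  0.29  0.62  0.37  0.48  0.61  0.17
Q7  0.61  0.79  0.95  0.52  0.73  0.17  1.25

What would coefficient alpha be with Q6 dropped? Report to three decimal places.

Remaining items: Q1, Q2, Q3, Q4, Q5, Q7 (k = 6).
sum of item variances = 2.86 + 1.08 + 1.59 + 1.10 + 2.82 + 1.25 = 10.70
total variance = 10.70 + 2 × 10.83 = 32.36
α (item deleted) = (6/5)·(1 − 10.70/32.36) = 0.803

coefficient alpha = 0.803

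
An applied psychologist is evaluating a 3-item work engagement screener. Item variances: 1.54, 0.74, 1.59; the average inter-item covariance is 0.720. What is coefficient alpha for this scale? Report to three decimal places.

α = 0.791

Σσᵢ² = 1.54 + 0.74 + 1.59 = 3.87
Sum of the 3 distinct covariances = 3 × 0.720 = 2.160
σ²_T = Σσᵢ² + 2·Σcov = 3.87 + 2 × 2.160 = 8.190
α = (3/2)·(1 − 3.87/8.190) = 0.791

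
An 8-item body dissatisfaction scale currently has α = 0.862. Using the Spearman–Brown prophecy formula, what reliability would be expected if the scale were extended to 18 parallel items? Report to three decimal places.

Length factor m = 18/8 = 2.2500
α' = m·α / (1 + (m−1)·α)
   = 18/8 × 0.862 / (1 + (18/8 − 1) × 0.862)
   = 1.9395 / 2.0775 = 0.934

predicted reliability = 0.934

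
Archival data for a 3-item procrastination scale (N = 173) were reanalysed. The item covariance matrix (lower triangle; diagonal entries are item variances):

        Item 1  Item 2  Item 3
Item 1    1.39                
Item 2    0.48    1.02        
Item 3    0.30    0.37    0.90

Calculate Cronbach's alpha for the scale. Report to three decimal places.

Σσᵢ² = 1.39 + 1.02 + 0.90 = 3.31
Sum of off-diagonal covariances = 1.15
total variance = 3.31 + 2 × 1.15 = 5.61
α = (k/(k−1))·(1 − Σσᵢ²/total variance) = (3/2)·(1 − 3.31/5.61) = 0.615

α = 0.615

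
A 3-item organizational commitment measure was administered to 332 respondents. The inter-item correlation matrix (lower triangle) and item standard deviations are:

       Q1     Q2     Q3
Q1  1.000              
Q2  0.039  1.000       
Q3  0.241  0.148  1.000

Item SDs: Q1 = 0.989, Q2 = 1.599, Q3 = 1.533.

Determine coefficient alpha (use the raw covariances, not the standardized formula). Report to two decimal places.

α = 0.32

Σσ²ᵢ = 0.989² + 1.599² + 1.533² = 5.8850
Covariances σ_ij = r_ij · s_i · s_j:
  σ(Q1,Q2) = 0.039 × 0.989 × 1.599 = 0.0617
  σ(Q1,Q3) = 0.241 × 0.989 × 1.533 = 0.3654
  σ(Q2,Q3) = 0.148 × 1.599 × 1.533 = 0.3628
σ²_T = Σσ²ᵢ + 2·Σσ_ij = 5.8850 + 2 × 0.7899 = 7.4648
α = (3/2)·(1 − 5.8850/7.4648) = 0.32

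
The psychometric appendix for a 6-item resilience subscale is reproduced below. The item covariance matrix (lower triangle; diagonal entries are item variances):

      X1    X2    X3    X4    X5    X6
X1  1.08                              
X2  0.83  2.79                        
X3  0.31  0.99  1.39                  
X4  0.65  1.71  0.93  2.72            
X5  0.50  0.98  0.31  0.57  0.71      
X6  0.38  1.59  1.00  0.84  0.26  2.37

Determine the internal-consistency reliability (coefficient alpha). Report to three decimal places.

Σσ²ᵢ = 1.08 + 2.79 + 1.39 + 2.72 + 0.71 + 2.37 = 11.06
Sum of off-diagonal covariances = 11.85
Var(T) = 11.06 + 2 × 11.85 = 34.76
α = (k/(k−1))·(1 − Σσ²ᵢ/Var(T)) = (6/5)·(1 − 11.06/34.76) = 0.818

α = 0.818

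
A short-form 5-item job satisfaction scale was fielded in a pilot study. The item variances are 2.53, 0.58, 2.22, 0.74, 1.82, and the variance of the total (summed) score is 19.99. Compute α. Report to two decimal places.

α = 0.76

ΣVar(i) = 2.53 + 0.58 + 2.22 + 0.74 + 1.82 = 7.89
α = (k/(k−1))·(1 − ΣVar(i)/Var(T)) = (5/4)·(1 − 7.89/19.99) = 0.76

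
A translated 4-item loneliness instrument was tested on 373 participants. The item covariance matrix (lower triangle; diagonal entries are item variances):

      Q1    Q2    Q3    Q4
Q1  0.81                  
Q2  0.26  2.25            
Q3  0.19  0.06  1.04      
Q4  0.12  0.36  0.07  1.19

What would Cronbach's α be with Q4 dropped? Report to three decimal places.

Remaining items: Q1, Q2, Q3 (k = 3).
sum of item variances = 0.81 + 2.25 + 1.04 = 4.10
σ²_T = 4.10 + 2 × 0.51 = 5.12
α (item deleted) = (3/2)·(1 − 4.10/5.12) = 0.299

α = 0.299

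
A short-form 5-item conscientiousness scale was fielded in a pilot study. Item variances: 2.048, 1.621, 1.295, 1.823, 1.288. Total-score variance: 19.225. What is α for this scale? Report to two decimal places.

Σσᵢ² = 2.048 + 1.621 + 1.295 + 1.823 + 1.288 = 8.075
α = (k/(k−1))·(1 − Σσᵢ²/total variance) = (5/4)·(1 − 8.075/19.225) = 0.72

α = 0.72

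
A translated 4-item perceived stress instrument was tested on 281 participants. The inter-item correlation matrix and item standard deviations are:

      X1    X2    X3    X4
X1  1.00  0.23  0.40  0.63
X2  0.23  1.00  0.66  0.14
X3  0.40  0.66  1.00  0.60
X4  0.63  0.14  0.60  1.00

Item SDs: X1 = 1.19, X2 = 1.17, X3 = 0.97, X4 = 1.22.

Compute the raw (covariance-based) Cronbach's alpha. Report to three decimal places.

α = 0.750

Σσ²ᵢ = 1.19² + 1.17² + 0.97² + 1.22² = 5.2143
Covariances σ_ij = r_ij · s_i · s_j:
  σ(X1,X2) = 0.23 × 1.19 × 1.17 = 0.3202
  σ(X1,X3) = 0.40 × 1.19 × 0.97 = 0.4617
  σ(X1,X4) = 0.63 × 1.19 × 1.22 = 0.9146
  σ(X2,X3) = 0.66 × 1.17 × 0.97 = 0.7490
  σ(X2,X4) = 0.14 × 1.17 × 1.22 = 0.1998
  σ(X3,X4) = 0.60 × 0.97 × 1.22 = 0.7100
σ²_T = Σσ²ᵢ + 2·Σσ_ij = 5.2143 + 2 × 3.3553 = 11.9249
α = (4/3)·(1 − 5.2143/11.9249) = 0.750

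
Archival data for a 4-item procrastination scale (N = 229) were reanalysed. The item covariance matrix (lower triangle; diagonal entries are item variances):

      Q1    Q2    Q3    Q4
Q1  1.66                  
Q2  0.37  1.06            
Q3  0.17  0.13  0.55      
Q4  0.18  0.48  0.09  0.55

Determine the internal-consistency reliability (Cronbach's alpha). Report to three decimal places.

Σσᵢ² = 1.66 + 1.06 + 0.55 + 0.55 = 3.82
Sum of off-diagonal covariances = 1.42
σ²_T = 3.82 + 2 × 1.42 = 6.66
α = (k/(k−1))·(1 − Σσᵢ²/σ²_T) = (4/3)·(1 − 3.82/6.66) = 0.569

Cronbach's alpha = 0.569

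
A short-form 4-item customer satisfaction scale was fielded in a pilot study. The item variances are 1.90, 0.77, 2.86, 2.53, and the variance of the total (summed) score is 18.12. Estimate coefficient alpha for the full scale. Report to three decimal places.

sum of item variances = 1.90 + 0.77 + 2.86 + 2.53 = 8.06
α = (k/(k−1))·(1 − sum of item variances/σ²_total) = (4/3)·(1 − 8.06/18.12) = 0.740

α = 0.740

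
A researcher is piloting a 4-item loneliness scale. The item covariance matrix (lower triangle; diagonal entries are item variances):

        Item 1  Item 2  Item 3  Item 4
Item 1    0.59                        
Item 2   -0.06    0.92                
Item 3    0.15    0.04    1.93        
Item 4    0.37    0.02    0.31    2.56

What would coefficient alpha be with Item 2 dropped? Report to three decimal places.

Remaining items: Item 1, Item 3, Item 4 (k = 3).
sum of item variances = 0.59 + 1.93 + 2.56 = 5.08
σ²_T = 5.08 + 2 × 0.83 = 6.74
α (item deleted) = (3/2)·(1 − 5.08/6.74) = 0.369

α = 0.369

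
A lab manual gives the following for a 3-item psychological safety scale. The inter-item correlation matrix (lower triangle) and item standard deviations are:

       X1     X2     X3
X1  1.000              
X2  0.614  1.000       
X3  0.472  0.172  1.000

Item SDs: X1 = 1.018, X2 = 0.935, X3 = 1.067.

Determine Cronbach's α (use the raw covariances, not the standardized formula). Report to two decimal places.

Cronbach's α = 0.68

Σσ²ᵢ = 1.018² + 0.935² + 1.067² = 3.0490
Covariances σ_ij = r_ij · s_i · s_j:
  σ(X1,X2) = 0.614 × 1.018 × 0.935 = 0.5844
  σ(X1,X3) = 0.472 × 1.018 × 1.067 = 0.5127
  σ(X2,X3) = 0.172 × 0.935 × 1.067 = 0.1716
σ²_T = Σσ²ᵢ + 2·Σσ_ij = 3.0490 + 2 × 1.2687 = 5.5864
α = (3/2)·(1 − 3.0490/5.5864) = 0.68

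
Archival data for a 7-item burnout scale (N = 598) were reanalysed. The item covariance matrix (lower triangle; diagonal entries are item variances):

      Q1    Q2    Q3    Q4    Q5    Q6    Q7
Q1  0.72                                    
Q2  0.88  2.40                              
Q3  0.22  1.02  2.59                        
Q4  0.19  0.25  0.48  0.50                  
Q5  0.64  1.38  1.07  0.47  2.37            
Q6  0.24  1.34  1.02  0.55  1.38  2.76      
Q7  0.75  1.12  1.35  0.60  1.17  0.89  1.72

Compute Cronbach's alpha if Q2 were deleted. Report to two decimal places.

Remaining items: Q1, Q3, Q4, Q5, Q6, Q7 (k = 6).
Σσᵢ² = 0.72 + 2.59 + 0.50 + 2.37 + 2.76 + 1.72 = 10.66
total variance = 10.66 + 2 × 11.02 = 32.70
α (item deleted) = (6/5)·(1 − 10.66/32.70) = 0.81

Cronbach's alpha = 0.81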